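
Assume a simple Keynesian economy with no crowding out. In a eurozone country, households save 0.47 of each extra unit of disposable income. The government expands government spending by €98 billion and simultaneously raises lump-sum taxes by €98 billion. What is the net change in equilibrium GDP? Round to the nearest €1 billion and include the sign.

MPC = 1 − MPS = 1 − 0.47 = 0.53.
Expenditure multiplier = 1/(1 − MPC) = 1/(1 − 0.53) = 1/0.47 ≈ 2.128.
ΔG contributes k·ΔG = (+€98 billion) / 0.47 ≈ +€208.5 billion.
ΔT of +€98 billion changes first-round spending by −c·ΔT = −€51.94 billion, contributing k·(−c·ΔT) = (−€51.94 billion) / 0.47 ≈ −€110.5 billion.
With ΔG = ΔT and no other leakages, the balanced-budget multiplier is 1, so ΔY = ΔG = +€98 billion.

+€98 billion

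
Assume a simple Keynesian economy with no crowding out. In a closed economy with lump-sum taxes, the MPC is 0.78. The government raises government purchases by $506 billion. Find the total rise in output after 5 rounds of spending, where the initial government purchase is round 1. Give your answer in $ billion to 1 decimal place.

$1,635.9 billion

Round 1 adds ΔG = $506 billion; each later round is MPC = 0.78 times the previous.
After 5 rounds: 506 + 394.68 + 307.8504 + 240.123312 + 187.29618336 = ΔG·(1 − c^5)/(1 − c) = 506 × (1 − 0.2887174368)/0.22 ≈ $1,635.9 billion.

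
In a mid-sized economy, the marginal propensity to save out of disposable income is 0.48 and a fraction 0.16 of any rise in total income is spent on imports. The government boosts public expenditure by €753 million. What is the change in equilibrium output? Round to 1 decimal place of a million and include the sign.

MPC = 1 − MPS = 1 − 0.48 = 0.52.
Spending multiplier = 1/(1 − c + m) = 1/(1 − 0.52 + 0.16) = 1/0.64 ≈ 1.563.
ΔY = k × ΔG = (+€753 million) / 0.64 ≈ +€1,176.6 million.

+€1,176.6 million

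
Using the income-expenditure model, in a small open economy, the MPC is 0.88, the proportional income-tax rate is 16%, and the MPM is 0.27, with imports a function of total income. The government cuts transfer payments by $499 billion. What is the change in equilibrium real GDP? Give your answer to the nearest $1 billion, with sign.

The transfer change shifts disposable income by −$499 billion, so first-round consumption changes by c·ΔTR = 0.88 × (−$499 billion) = −$439.12 billion.
Expenditure multiplier = 1/(1 − c(1−t) + m) = 1/(1 − 0.88×0.84 + 0.27) = 1/0.5308 ≈ 1.884.
The transfer multiplier is c × k ≈ 1.658, so ΔY = k × (c·ΔTR) = (−$439.12 billion) / 0.5308 ≈ −$827 billion.

−$827 billion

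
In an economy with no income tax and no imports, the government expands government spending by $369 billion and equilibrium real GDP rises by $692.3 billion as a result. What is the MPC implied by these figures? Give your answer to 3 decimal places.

0.467

Implied spending multiplier k = ΔY/ΔG = 692.3/369 ≈ 1.8762.
Since k = 1/(1 − MPC), MPC = 1 − 1/k = 1 − ΔG/ΔY = 1 − 369/692.3 ≈ 0.467.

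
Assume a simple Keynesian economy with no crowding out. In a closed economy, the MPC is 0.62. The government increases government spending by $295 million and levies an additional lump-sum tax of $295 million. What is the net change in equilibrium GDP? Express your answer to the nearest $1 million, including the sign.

Expenditure multiplier = 1/(1 − MPC) = 1/(1 − 0.62) = 1/0.38 ≈ 2.632.
ΔG contributes k·ΔG = (+$295 million) / 0.38 ≈ +$776.3 million.
ΔT of +$295 million changes first-round spending by −c·ΔT = −$182.9 million, contributing k·(−c·ΔT) = (−$182.9 million) / 0.38 ≈ −$481.3 million.
With ΔG = ΔT and no other leakages, the balanced-budget multiplier is 1, so ΔY = ΔG = +$295 million.

+$295 million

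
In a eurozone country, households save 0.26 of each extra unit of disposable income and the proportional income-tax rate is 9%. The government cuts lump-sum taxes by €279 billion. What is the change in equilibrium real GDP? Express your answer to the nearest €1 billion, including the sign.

+€632 billion

MPC = 1 − MPS = 1 − 0.26 = 0.74.
A lump-sum tax change of −€279 billion shifts disposable income by +€279 billion; first-round consumption changes by −c × ΔT = −0.74 × (−€279 billion) = +€206.46 billion.
Expenditure multiplier = 1/(1 − c(1−t)) = 1/(1 − 0.74×0.91) = 1/0.3266 ≈ 3.062.
The tax multiplier is −c × k ≈ −2.266, so ΔY = k × (−c·ΔT) = (+€206.46 billion) / 0.3266 ≈ +€632 billion.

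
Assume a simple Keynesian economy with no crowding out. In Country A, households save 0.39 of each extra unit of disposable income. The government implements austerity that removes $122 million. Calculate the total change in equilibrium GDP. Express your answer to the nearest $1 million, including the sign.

−$313 million

MPC = 1 − MPS = 1 − 0.39 = 0.61.
Spending multiplier = 1/(1 − MPC) = 1/(1 − 0.61) = 1/0.39 ≈ 2.564.
ΔY = k × ΔG = (−$122 million) / 0.39 ≈ −$313 million.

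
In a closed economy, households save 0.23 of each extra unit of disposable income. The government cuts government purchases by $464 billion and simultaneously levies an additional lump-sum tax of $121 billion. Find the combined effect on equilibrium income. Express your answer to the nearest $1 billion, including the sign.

MPC = 1 − MPS = 1 − 0.23 = 0.77.
Expenditure multiplier = 1/(1 − MPC) = 1/(1 − 0.77) = 1/0.23 ≈ 4.348.
ΔG contributes k·ΔG = (−$464 billion) / 0.23 ≈ −$2,017.4 billion.
ΔT of +$121 billion changes first-round spending by −c·ΔT = −$93.17 billion, contributing k·(−c·ΔT) = (−$93.17 billion) / 0.23 ≈ −$405.1 billion.
Net ΔY = k(ΔG − c·ΔT) = (−$557.17 billion) / 0.23 ≈ −$2,422 billion.

−$2,422 billion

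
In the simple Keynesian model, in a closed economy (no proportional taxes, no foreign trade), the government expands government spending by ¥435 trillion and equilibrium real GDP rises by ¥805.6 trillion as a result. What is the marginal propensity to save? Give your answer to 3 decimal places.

Implied spending multiplier k = ΔY/ΔG = 805.6/435 ≈ 1.852.
Since k = 1/(1 − MPC), MPC = 1 − 1/k = 1 − ΔG/ΔY = 1 − 435/805.6 ≈ 0.460.
MPS = 1 − MPC = 0.540.

0.540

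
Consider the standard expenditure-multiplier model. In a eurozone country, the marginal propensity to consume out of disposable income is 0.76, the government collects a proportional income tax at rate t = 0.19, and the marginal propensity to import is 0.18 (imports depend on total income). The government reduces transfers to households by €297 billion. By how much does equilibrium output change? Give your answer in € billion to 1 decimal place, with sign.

The transfer change shifts disposable income by −€297 billion, so first-round consumption changes by c·ΔTR = 0.76 × (−€297 billion) = −€225.72 billion.
Expenditure multiplier = 1/(1 − c(1−t) + m) = 1/(1 − 0.76×0.81 + 0.18) = 1/0.5644 ≈ 1.772.
The transfer multiplier is c × k ≈ 1.347, so ΔY = k × (c·ΔTR) = (−€225.72 billion) / 0.5644 ≈ −€399.9 billion.

−€399.9 billion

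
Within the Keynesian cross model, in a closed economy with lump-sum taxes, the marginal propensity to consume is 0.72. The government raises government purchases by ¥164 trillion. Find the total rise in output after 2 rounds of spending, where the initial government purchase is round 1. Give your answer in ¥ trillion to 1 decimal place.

¥282.1 trillion

Round 1 adds ΔG = ¥164 trillion; each later round is MPC = 0.72 times the previous.
After 2 rounds: 164 + 118.08 = ΔG·(1 − c^2)/(1 − c) = 164 × (1 − 0.5184)/0.28 ≈ ¥282.1 trillion.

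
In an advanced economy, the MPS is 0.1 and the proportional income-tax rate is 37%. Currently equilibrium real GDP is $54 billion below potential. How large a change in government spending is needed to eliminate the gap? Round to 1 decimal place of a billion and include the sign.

+$23.4 billion

MPC = 1 − MPS = 1 − 0.1 = 0.9.
Spending multiplier = 1/(1 − c(1−t)) = 1/(1 − 0.9×0.63) = 1/0.433 ≈ 2.309.
Need ΔY = +$54 billion, so ΔG = ΔY/k = (+$54 billion) × 0.433 ≈ +$23.4 billion.
The government should increase government spending by $23.4 billion.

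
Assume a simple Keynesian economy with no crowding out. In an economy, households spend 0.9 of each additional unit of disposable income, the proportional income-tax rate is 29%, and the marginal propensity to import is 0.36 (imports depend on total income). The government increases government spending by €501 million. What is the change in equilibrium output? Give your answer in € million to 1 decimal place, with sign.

+€694.9 million

Government-spending multiplier = 1/(1 − c(1−t) + m) = 1/(1 − 0.9×0.71 + 0.36) = 1/0.721 ≈ 1.387.
ΔY = k × ΔG = (+€501 million) / 0.721 ≈ +€694.9 million.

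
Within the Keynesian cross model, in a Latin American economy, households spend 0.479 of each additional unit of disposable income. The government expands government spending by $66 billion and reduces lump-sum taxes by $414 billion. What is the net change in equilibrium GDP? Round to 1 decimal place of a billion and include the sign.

Expenditure multiplier = 1/(1 − MPC) = 1/(1 − 0.479) = 1/0.521 ≈ 1.919.
ΔG contributes k·ΔG = (+$66 billion) / 0.521 ≈ +$126.7 billion.
ΔT of −$414 billion changes first-round spending by −c·ΔT = +$198.306 billion, contributing k·(−c·ΔT) = (+$198.306 billion) / 0.521 ≈ +$380.6 billion.
Net ΔY = k(ΔG − c·ΔT) = (+$264.306 billion) / 0.521 ≈ +$507.3 billion.

+$507.3 billion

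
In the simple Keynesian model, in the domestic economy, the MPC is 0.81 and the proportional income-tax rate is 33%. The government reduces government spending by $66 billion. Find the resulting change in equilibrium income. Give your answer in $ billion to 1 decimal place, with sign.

−$144.3 billion

Expenditure multiplier = 1/(1 − c(1−t)) = 1/(1 − 0.81×0.67) = 1/0.4573 ≈ 2.187.
ΔY = k × ΔG = (−$66 billion) / 0.4573 ≈ −$144.3 billion.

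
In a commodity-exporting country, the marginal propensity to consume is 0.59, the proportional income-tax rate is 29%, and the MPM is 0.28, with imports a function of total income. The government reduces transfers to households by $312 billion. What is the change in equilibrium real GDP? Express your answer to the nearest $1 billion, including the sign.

The transfer change shifts disposable income by −$312 billion, so first-round consumption changes by c·ΔTR = 0.59 × (−$312 billion) = −$184.08 billion.
Expenditure multiplier = 1/(1 − c(1−t) + m) = 1/(1 − 0.59×0.71 + 0.28) = 1/0.8611 ≈ 1.161.
The transfer multiplier is c × k ≈ 0.685, so ΔY = k × (c·ΔTR) = (−$184.08 billion) / 0.8611 ≈ −$214 billion.

−$214 billion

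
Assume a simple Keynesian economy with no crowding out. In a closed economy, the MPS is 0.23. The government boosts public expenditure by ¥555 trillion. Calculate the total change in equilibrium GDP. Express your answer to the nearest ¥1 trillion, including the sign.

MPC = 1 − MPS = 1 − 0.23 = 0.77.
Government-spending multiplier = 1/(1 − MPC) = 1/(1 − 0.77) = 1/0.23 ≈ 4.348.
ΔY = k × ΔG = (+¥555 trillion) / 0.23 ≈ +¥2,413 trillion.

+¥2,413 trillion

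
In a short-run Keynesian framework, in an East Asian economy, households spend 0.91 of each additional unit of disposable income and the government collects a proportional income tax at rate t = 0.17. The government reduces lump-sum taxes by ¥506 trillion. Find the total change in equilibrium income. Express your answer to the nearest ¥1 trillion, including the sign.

+¥1,882 trillion

A lump-sum tax change of −¥506 trillion shifts disposable income by +¥506 trillion; first-round consumption changes by −c × ΔT = −0.91 × (−¥506 trillion) = +¥460.46 trillion.
Expenditure multiplier = 1/(1 − c(1−t)) = 1/(1 − 0.91×0.83) = 1/0.2447 ≈ 4.087.
The tax multiplier is −c × k ≈ −3.719, so ΔY = k × (−c·ΔT) = (+¥460.46 trillion) / 0.2447 ≈ +¥1,882 trillion.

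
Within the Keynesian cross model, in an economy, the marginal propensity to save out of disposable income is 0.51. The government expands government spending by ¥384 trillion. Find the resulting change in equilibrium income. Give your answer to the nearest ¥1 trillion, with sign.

MPC = 1 − MPS = 1 − 0.51 = 0.49.
Expenditure multiplier = 1/(1 − MPC) = 1/(1 − 0.49) = 1/0.51 ≈ 1.961.
ΔY = k × ΔG = (+¥384 trillion) / 0.51 ≈ +¥753 trillion.

+¥753 trillion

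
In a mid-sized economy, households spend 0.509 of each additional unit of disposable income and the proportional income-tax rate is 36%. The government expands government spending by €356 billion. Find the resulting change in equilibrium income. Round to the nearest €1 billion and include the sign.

+€528 billion

Government-spending multiplier = 1/(1 − c(1−t)) = 1/(1 − 0.509×0.64) = 1/0.67424 ≈ 1.483.
ΔY = k × ΔG = (+€356 billion) / 0.67424 ≈ +€528 billion.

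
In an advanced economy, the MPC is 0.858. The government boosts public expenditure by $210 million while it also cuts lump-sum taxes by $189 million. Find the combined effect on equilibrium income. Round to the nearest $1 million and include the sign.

Expenditure multiplier = 1/(1 − MPC) = 1/(1 − 0.858) = 1/0.142 ≈ 7.042.
ΔG contributes k·ΔG = (+$210 million) / 0.142 ≈ +$1,478.9 million.
ΔT of −$189 million changes first-round spending by −c·ΔT = +$162.162 million, contributing k·(−c·ΔT) = (+$162.162 million) / 0.142 ≈ +$1,142 million.
Net ΔY = k(ΔG − c·ΔT) = (+$372.162 million) / 0.142 ≈ +$2,621 million.

+$2,621 million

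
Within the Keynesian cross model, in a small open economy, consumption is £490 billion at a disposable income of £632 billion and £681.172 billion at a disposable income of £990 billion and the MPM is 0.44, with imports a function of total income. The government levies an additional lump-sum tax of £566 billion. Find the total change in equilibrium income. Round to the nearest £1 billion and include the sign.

MPC = ΔC/ΔYd = (681.172 − 490)/(990 − 632) = 191.172/358 = 0.534.
A lump-sum tax change of +£566 billion shifts disposable income by −£566 billion; first-round consumption changes by −c × ΔT = −0.534 × (+£566 billion) = −£302.244 billion.
Expenditure multiplier = 1/(1 − c + m) = 1/(1 − 0.534 + 0.44) = 1/0.906 ≈ 1.104.
The tax multiplier is −c × k ≈ −0.589, so ΔY = k × (−c·ΔT) = (−£302.244 billion) / 0.906 ≈ −£334 billion.

−£334 billion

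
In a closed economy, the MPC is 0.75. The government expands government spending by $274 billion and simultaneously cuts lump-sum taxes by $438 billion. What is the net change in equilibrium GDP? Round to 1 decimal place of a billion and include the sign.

+$2,410.0 billion

Expenditure multiplier = 1/(1 − MPC) = 1/(1 − 0.75) = 1/0.25 = 4.
ΔG contributes k·ΔG = (+$274 billion) / 0.25 = +$1,096 billion.
ΔT of −$438 billion changes first-round spending by −c·ΔT = +$328.5 billion, contributing k·(−c·ΔT) = (+$328.5 billion) / 0.25 = +$1,314 billion.
Net ΔY = k(ΔG − c·ΔT) = (+$602.5 billion) / 0.25 = +$2,410 billion.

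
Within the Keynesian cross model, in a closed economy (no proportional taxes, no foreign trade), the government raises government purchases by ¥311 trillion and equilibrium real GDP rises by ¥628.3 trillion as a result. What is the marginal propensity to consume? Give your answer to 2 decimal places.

Implied spending multiplier k = ΔY/ΔG = 628.3/311 ≈ 2.0203.
Since k = 1/(1 − MPC), MPC = 1 − 1/k = 1 − ΔG/ΔY = 1 − 311/628.3 ≈ 0.51.

0.51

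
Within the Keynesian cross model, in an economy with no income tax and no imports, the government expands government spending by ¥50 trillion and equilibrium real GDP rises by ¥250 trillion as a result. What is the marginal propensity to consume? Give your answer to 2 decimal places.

0.80

Implied spending multiplier k = ΔY/ΔG = 250/50 = 5.
Since k = 1/(1 − MPC), MPC = 1 − 1/k = 1 − ΔG/ΔY = 1 − 50/250 = 0.80.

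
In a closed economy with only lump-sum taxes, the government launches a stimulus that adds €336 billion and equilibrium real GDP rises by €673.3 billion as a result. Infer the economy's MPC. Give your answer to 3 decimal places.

0.501

Implied spending multiplier k = ΔY/ΔG = 673.3/336 ≈ 2.0039.
Since k = 1/(1 − MPC), MPC = 1 − 1/k = 1 − ΔG/ΔY = 1 − 336/673.3 ≈ 0.501.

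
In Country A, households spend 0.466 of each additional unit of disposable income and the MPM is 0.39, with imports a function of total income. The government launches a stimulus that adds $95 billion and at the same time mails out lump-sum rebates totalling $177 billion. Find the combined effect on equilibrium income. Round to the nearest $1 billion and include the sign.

+$192 billion

Expenditure multiplier = 1/(1 − c + m) = 1/(1 − 0.466 + 0.39) = 1/0.924 ≈ 1.082.
ΔG contributes k·ΔG = (+$95 billion) / 0.924 ≈ +$102.8 billion.
ΔT of −$177 billion changes first-round spending by −c·ΔT = +$82.482 billion, contributing k·(−c·ΔT) = (+$82.482 billion) / 0.924 ≈ +$89.3 billion.
Net ΔY = k(ΔG − c·ΔT) = (+$177.482 billion) / 0.924 ≈ +$192 billion.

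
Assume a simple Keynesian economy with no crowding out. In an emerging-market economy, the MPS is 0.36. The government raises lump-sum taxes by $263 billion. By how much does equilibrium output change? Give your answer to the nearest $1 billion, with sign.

MPC = 1 − MPS = 1 − 0.36 = 0.64.
A lump-sum tax change of +$263 billion shifts disposable income by −$263 billion; first-round consumption changes by −c × ΔT = −0.64 × (+$263 billion) = −$168.32 billion.
Expenditure multiplier = 1/(1 − MPC) = 1/(1 − 0.64) = 1/0.36 ≈ 2.778.
The tax multiplier is −c × k ≈ −1.778, so ΔY = k × (−c·ΔT) = (−$168.32 billion) / 0.36 ≈ −$468 billion.

−$468 billion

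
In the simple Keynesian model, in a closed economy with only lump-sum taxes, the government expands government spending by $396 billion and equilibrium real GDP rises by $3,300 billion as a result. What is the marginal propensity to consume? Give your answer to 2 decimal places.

0.88

Implied spending multiplier k = ΔY/ΔG = 3,300/396 ≈ 8.3333.
Since k = 1/(1 − MPC), MPC = 1 − 1/k = 1 − ΔG/ΔY = 1 − 396/3,300 = 0.88.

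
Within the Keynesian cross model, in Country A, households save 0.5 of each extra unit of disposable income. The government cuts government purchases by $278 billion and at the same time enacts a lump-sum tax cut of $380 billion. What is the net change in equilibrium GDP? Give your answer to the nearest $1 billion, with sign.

−$176 billion

MPC = 1 − MPS = 1 − 0.5 = 0.5.
Expenditure multiplier = 1/(1 − MPC) = 1/(1 − 0.5) = 1/0.5 = 2.
ΔG contributes k·ΔG = (−$278 billion) / 0.5 = −$556 billion.
ΔT of −$380 billion changes first-round spending by −c·ΔT = +$190 billion, contributing k·(−c·ΔT) = (+$190 billion) / 0.5 = +$380 billion.
Net ΔY = k(ΔG − c·ΔT) = (−$88 billion) / 0.5 = −$176 billion.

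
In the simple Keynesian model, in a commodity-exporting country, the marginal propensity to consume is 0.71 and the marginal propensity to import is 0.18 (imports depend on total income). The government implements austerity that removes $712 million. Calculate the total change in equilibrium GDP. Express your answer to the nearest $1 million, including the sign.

Spending multiplier = 1/(1 − c + m) = 1/(1 − 0.71 + 0.18) = 1/0.47 ≈ 2.128.
ΔY = k × ΔG = (−$712 million) / 0.47 ≈ −$1,515 million.

−$1,515 million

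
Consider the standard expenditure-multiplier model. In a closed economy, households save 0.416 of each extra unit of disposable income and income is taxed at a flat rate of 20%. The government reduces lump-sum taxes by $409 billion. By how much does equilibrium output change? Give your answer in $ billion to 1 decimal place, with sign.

MPC = 1 − MPS = 1 − 0.416 = 0.584.
A lump-sum tax change of −$409 billion shifts disposable income by +$409 billion; first-round consumption changes by −c × ΔT = −0.584 × (−$409 billion) = +$238.856 billion.
Expenditure multiplier = 1/(1 − c(1−t)) = 1/(1 − 0.584×0.8) = 1/0.5328 ≈ 1.877.
The tax multiplier is −c × k ≈ −1.096, so ΔY = k × (−c·ΔT) = (+$238.856 billion) / 0.5328 ≈ +$448.3 billion.

+$448.3 billion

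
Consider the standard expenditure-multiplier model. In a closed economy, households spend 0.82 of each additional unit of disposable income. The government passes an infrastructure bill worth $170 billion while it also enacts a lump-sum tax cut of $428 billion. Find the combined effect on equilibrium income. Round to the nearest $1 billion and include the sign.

Expenditure multiplier = 1/(1 − MPC) = 1/(1 − 0.82) = 1/0.18 ≈ 5.556.
ΔG contributes k·ΔG = (+$170 billion) / 0.18 ≈ +$944.4 billion.
ΔT of −$428 billion changes first-round spending by −c·ΔT = +$350.96 billion, contributing k·(−c·ΔT) = (+$350.96 billion) / 0.18 ≈ +$1,949.8 billion.
Net ΔY = k(ΔG − c·ΔT) = (+$520.96 billion) / 0.18 ≈ +$2,894 billion.

+$2,894 billion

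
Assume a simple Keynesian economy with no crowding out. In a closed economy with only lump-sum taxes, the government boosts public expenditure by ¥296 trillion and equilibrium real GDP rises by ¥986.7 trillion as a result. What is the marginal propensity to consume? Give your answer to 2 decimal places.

Implied spending multiplier k = ΔY/ΔG = 986.7/296 ≈ 3.3334.
Since k = 1/(1 − MPC), MPC = 1 − 1/k = 1 − ΔG/ΔY = 1 − 296/986.7 ≈ 0.70.

0.70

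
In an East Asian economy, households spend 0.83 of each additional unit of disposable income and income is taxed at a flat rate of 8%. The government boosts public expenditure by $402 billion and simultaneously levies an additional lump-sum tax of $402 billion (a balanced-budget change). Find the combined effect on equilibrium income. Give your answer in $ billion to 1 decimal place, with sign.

Expenditure multiplier = 1/(1 − c(1−t)) = 1/(1 − 0.83×0.92) = 1/0.2364 ≈ 4.23.
ΔG contributes k·ΔG = (+$402 billion) / 0.2364 ≈ +$1,700.5 billion.
ΔT of +$402 billion changes first-round spending by −c·ΔT = −$333.66 billion, contributing k·(−c·ΔT) = (−$333.66 billion) / 0.2364 ≈ −$1,411.4 billion.
Net ΔY = k(ΔG − c·ΔT) = (+$68.34 billion) / 0.2364 ≈ +$289.1 billion.

+$289.1 billion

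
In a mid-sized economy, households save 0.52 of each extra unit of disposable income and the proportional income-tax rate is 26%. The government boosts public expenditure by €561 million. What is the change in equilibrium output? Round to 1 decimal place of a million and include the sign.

+€870.0 million

MPC = 1 − MPS = 1 − 0.52 = 0.48.
Expenditure multiplier = 1/(1 − c(1−t)) = 1/(1 − 0.48×0.74) = 1/0.6448 ≈ 1.551.
ΔY = k × ΔG = (+€561 million) / 0.6448 ≈ +€870 million.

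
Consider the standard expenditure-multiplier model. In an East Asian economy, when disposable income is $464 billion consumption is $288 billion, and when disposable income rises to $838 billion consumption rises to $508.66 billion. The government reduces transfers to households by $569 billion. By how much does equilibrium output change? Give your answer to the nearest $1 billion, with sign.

MPC = ΔC/ΔYd = (508.66 − 288)/(838 − 464) = 220.66/374 = 0.59.
The transfer change shifts disposable income by −$569 billion, so first-round consumption changes by c·ΔTR = 0.59 × (−$569 billion) = −$335.71 billion.
Expenditure multiplier = 1/(1 − MPC) = 1/(1 − 0.59) = 1/0.41 ≈ 2.439.
The transfer multiplier is c × k ≈ 1.439, so ΔY = k × (c·ΔTR) = (−$335.71 billion) / 0.41 ≈ −$819 billion.

−$819 billion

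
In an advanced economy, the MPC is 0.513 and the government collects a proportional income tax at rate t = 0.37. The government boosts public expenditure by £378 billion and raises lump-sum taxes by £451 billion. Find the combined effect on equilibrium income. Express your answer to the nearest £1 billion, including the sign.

Expenditure multiplier = 1/(1 − c(1−t)) = 1/(1 − 0.513×0.63) = 1/0.67681 ≈ 1.478.
ΔG contributes k·ΔG = (+£378 billion) / 0.67681 ≈ +£558.5 billion.
ΔT of +£451 billion changes first-round spending by −c·ΔT = −£231.363 billion, contributing k·(−c·ΔT) = (−£231.363 billion) / 0.67681 ≈ −£341.8 billion.
Net ΔY = k(ΔG − c·ΔT) = (+£146.637 billion) / 0.67681 ≈ +£217 billion.

+£217 billion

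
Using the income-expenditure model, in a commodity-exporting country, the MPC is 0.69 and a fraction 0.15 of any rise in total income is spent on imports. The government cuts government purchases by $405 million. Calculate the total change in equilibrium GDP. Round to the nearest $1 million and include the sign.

−$880 million

Government-spending multiplier = 1/(1 − c + m) = 1/(1 − 0.69 + 0.15) = 1/0.46 ≈ 2.174.
ΔY = k × ΔG = (−$405 million) / 0.46 ≈ −$880 million.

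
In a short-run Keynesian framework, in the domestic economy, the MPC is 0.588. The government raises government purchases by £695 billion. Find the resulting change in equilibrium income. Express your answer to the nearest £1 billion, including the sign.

+£1,687 billion

Spending multiplier = 1/(1 − MPC) = 1/(1 − 0.588) = 1/0.412 ≈ 2.427.
ΔY = k × ΔG = (+£695 billion) / 0.412 ≈ +£1,687 billion.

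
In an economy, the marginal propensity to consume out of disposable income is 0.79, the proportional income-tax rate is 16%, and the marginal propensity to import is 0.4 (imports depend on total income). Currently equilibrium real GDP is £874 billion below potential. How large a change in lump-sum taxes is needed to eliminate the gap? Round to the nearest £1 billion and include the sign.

−£815 billion

Spending multiplier = 1/(1 − c(1−t) + m) = 1/(1 − 0.79×0.84 + 0.4) = 1/0.7364 ≈ 1.358.
Tax multiplier = −c·k = −0.79/0.7364 ≈ −1.073. Need ΔY = +£874 billion, so ΔT = ΔY/(−c·k) = −(+£874 billion) × 0.7364 / 0.79 ≈ −£815 billion.
The government should cut lump-sum taxes by £815 billion.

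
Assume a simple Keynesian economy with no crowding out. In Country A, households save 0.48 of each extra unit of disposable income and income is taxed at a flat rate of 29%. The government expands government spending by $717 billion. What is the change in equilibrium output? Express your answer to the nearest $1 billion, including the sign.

+$1,137 billion

MPC = 1 − MPS = 1 − 0.48 = 0.52.
Expenditure multiplier = 1/(1 − c(1−t)) = 1/(1 − 0.52×0.71) = 1/0.6308 ≈ 1.585.
ΔY = k × ΔG = (+$717 billion) / 0.6308 ≈ +$1,137 billion.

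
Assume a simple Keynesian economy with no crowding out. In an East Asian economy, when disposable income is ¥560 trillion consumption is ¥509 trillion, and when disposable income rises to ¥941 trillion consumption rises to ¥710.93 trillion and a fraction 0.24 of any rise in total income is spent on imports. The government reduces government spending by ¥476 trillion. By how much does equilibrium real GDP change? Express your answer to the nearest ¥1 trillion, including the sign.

MPC = ΔC/ΔYd = (710.93 − 509)/(941 − 560) = 201.93/381 = 0.53.
Government-spending multiplier = 1/(1 − c + m) = 1/(1 − 0.53 + 0.24) = 1/0.71 ≈ 1.408.
ΔY = k × ΔG = (−¥476 trillion) / 0.71 ≈ −¥670 trillion.

−¥670 trillion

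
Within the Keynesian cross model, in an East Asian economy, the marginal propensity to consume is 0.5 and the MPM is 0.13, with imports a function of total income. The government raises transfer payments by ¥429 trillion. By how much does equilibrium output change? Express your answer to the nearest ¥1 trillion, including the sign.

+¥340 trillion

The transfer change shifts disposable income by +¥429 trillion, so first-round consumption changes by c·ΔTR = 0.5 × (+¥429 trillion) = +¥214.5 trillion.
Expenditure multiplier = 1/(1 − c + m) = 1/(1 − 0.5 + 0.13) = 1/0.63 ≈ 1.587.
The transfer multiplier is c × k ≈ 0.794, so ΔY = k × (c·ΔTR) = (+¥214.5 trillion) / 0.63 ≈ +¥340 trillion.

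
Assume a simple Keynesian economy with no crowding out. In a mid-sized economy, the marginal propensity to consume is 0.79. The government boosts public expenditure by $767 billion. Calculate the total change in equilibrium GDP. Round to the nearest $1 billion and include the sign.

Spending multiplier = 1/(1 − MPC) = 1/(1 − 0.79) = 1/0.21 ≈ 4.762.
ΔY = k × ΔG = (+$767 billion) / 0.21 ≈ +$3,652 billion.

+$3,652 billion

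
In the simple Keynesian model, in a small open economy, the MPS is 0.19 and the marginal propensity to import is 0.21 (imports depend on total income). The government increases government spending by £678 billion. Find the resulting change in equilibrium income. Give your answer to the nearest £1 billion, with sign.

MPC = 1 − MPS = 1 − 0.19 = 0.81.
Spending multiplier = 1/(1 − c + m) = 1/(1 − 0.81 + 0.21) = 1/0.4 = 2.5.
ΔY = k × ΔG = (+£678 billion) / 0.4 = +£1,695 billion.

+£1,695 billion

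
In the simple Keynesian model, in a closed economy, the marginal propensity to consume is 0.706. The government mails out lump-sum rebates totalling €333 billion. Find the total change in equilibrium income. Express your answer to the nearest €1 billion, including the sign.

+€800 billion

A lump-sum tax change of −€333 billion shifts disposable income by +€333 billion; first-round consumption changes by −c × ΔT = −0.706 × (−€333 billion) = +€235.098 billion.
Expenditure multiplier = 1/(1 − MPC) = 1/(1 − 0.706) = 1/0.294 ≈ 3.401.
The tax multiplier is −c × k ≈ −2.401, so ΔY = k × (−c·ΔT) = (+€235.098 billion) / 0.294 ≈ +€800 billion.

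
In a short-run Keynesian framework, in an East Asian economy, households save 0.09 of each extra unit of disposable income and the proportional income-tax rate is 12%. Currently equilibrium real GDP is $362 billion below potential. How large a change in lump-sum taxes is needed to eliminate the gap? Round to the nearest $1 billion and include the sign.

MPC = 1 − MPS = 1 − 0.09 = 0.91.
Spending multiplier = 1/(1 − c(1−t)) = 1/(1 − 0.91×0.88) = 1/0.1992 ≈ 5.02.
Tax multiplier = −c·k = −0.91/0.1992 ≈ −4.568. Need ΔY = +$362 billion, so ΔT = ΔY/(−c·k) = −(+$362 billion) × 0.1992 / 0.91 ≈ −$79 billion.
The government should cut lump-sum taxes by $79 billion.

−$79 billion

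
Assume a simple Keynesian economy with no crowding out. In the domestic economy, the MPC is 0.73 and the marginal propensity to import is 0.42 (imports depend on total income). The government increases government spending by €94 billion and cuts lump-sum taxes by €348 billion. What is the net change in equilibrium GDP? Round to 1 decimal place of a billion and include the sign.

+€504.4 billion

Expenditure multiplier = 1/(1 − c + m) = 1/(1 − 0.73 + 0.42) = 1/0.69 ≈ 1.449.
ΔG contributes k·ΔG = (+€94 billion) / 0.69 ≈ +€136.2 billion.
ΔT of −€348 billion changes first-round spending by −c·ΔT = +€254.04 billion, contributing k·(−c·ΔT) = (+€254.04 billion) / 0.69 ≈ +€368.2 billion.
Net ΔY = k(ΔG − c·ΔT) = (+€348.04 billion) / 0.69 ≈ +€504.4 billion.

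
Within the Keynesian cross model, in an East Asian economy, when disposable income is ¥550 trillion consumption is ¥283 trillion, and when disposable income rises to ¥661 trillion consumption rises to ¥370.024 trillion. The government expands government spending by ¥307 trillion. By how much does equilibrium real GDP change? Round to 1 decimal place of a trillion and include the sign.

+¥1,421.3 trillion

MPC = ΔC/ΔYd = (370.024 − 283)/(661 − 550) = 87.024/111 = 0.784.
Government-spending multiplier = 1/(1 − MPC) = 1/(1 − 0.784) = 1/0.216 ≈ 4.63.
ΔY = k × ΔG = (+¥307 trillion) / 0.216 ≈ +¥1,421.3 trillion.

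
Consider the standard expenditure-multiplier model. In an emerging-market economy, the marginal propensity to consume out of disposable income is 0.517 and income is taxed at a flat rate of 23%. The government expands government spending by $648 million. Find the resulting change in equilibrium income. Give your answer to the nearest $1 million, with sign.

Spending multiplier = 1/(1 − c(1−t)) = 1/(1 − 0.517×0.77) = 1/0.60191 ≈ 1.661.
ΔY = k × ΔG = (+$648 million) / 0.60191 ≈ +$1,077 million.

+$1,077 million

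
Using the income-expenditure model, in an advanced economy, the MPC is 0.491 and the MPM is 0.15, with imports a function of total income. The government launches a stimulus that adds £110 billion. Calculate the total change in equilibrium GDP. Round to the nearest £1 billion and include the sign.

+£167 billion

Expenditure multiplier = 1/(1 − c + m) = 1/(1 − 0.491 + 0.15) = 1/0.659 ≈ 1.517.
ΔY = k × ΔG = (+£110 billion) / 0.659 ≈ +£167 billion.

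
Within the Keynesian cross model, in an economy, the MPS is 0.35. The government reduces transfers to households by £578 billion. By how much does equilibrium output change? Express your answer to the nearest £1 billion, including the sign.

−£1,073 billion

MPC = 1 − MPS = 1 − 0.35 = 0.65.
The transfer change shifts disposable income by −£578 billion, so first-round consumption changes by c·ΔTR = 0.65 × (−£578 billion) = −£375.7 billion.
Expenditure multiplier = 1/(1 − MPC) = 1/(1 − 0.65) = 1/0.35 ≈ 2.857.
The transfer multiplier is c × k ≈ 1.857, so ΔY = k × (c·ΔTR) = (−£375.7 billion) / 0.35 ≈ −£1,073 billion.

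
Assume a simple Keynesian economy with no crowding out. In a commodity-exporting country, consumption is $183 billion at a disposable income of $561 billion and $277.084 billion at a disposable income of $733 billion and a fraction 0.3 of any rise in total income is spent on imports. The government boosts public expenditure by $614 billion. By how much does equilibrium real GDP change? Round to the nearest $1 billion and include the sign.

MPC = ΔC/ΔYd = (277.084 − 183)/(733 − 561) = 94.084/172 = 0.547.
Spending multiplier = 1/(1 − c + m) = 1/(1 − 0.547 + 0.3) = 1/0.753 ≈ 1.328.
ΔY = k × ΔG = (+$614 billion) / 0.753 ≈ +$815 billion.

+$815 billion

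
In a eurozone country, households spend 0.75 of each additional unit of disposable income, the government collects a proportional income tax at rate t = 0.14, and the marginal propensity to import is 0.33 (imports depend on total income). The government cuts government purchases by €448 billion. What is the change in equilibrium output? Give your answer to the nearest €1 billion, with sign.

−€654 billion

Spending multiplier = 1/(1 − c(1−t) + m) = 1/(1 − 0.75×0.86 + 0.33) = 1/0.685 ≈ 1.46.
ΔY = k × ΔG = (−€448 billion) / 0.685 ≈ −€654 billion.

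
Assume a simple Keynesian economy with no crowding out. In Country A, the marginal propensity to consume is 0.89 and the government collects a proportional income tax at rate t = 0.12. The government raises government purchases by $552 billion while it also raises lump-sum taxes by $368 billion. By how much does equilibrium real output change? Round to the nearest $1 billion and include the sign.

Expenditure multiplier = 1/(1 − c(1−t)) = 1/(1 − 0.89×0.88) = 1/0.2168 ≈ 4.613.
ΔG contributes k·ΔG = (+$552 billion) / 0.2168 ≈ +$2,546.1 billion.
ΔT of +$368 billion changes first-round spending by −c·ΔT = −$327.52 billion, contributing k·(−c·ΔT) = (−$327.52 billion) / 0.2168 ≈ −$1,510.7 billion.
Net ΔY = k(ΔG − c·ΔT) = (+$224.48 billion) / 0.2168 ≈ +$1,035 billion.

+$1,035 billion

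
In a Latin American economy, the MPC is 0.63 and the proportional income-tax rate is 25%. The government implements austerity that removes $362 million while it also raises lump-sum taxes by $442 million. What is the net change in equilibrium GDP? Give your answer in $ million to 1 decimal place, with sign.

Expenditure multiplier = 1/(1 − c(1−t)) = 1/(1 − 0.63×0.75) = 1/0.5275 ≈ 1.896.
ΔG contributes k·ΔG = (−$362 million) / 0.5275 ≈ −$686.3 million.
ΔT of +$442 million changes first-round spending by −c·ΔT = −$278.46 million, contributing k·(−c·ΔT) = (−$278.46 million) / 0.5275 ≈ −$527.9 million.
Net ΔY = k(ΔG − c·ΔT) = (−$640.46 million) / 0.5275 ≈ −$1,214.1 million.

−$1,214.1 million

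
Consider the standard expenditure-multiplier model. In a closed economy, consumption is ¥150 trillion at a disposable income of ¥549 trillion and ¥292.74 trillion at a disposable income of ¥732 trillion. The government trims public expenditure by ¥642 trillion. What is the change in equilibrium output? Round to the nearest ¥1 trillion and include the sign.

MPC = ΔC/ΔYd = (292.74 − 150)/(732 − 549) = 142.74/183 = 0.78.
Government-spending multiplier = 1/(1 − MPC) = 1/(1 − 0.78) = 1/0.22 ≈ 4.545.
ΔY = k × ΔG = (−¥642 trillion) / 0.22 ≈ −¥2,918 trillion.

−¥2,918 trillion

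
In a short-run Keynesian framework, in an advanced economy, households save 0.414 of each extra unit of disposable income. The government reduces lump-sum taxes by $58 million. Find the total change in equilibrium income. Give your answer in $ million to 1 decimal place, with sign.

+$82.1 million

MPC = 1 − MPS = 1 − 0.414 = 0.586.
A lump-sum tax change of −$58 million shifts disposable income by +$58 million; first-round consumption changes by −c × ΔT = −0.586 × (−$58 million) = +$33.988 million.
Expenditure multiplier = 1/(1 − MPC) = 1/(1 − 0.586) = 1/0.414 ≈ 2.415.
The tax multiplier is −c × k ≈ −1.415, so ΔY = k × (−c·ΔT) = (+$33.988 million) / 0.414 ≈ +$82.1 million.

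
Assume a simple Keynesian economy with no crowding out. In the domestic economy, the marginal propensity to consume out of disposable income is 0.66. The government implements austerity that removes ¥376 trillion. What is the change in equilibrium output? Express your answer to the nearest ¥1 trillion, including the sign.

Expenditure multiplier = 1/(1 − MPC) = 1/(1 − 0.66) = 1/0.34 ≈ 2.941.
ΔY = k × ΔG = (−¥376 trillion) / 0.34 ≈ −¥1,106 trillion.

−¥1,106 trillion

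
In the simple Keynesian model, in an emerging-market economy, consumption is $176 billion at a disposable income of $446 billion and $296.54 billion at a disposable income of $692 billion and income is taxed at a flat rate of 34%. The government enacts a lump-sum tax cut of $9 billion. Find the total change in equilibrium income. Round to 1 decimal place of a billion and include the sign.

MPC = ΔC/ΔYd = (296.54 − 176)/(692 − 446) = 120.54/246 = 0.49.
A lump-sum tax change of −$9 billion shifts disposable income by +$9 billion; first-round consumption changes by −c × ΔT = −0.49 × (−$9 billion) = +$4.41 billion.
Expenditure multiplier = 1/(1 − c(1−t)) = 1/(1 − 0.49×0.66) = 1/0.6766 ≈ 1.478.
The tax multiplier is −c × k ≈ −0.724, so ΔY = k × (−c·ΔT) = (+$4.41 billion) / 0.6766 ≈ +$6.5 billion.

+$6.5 billion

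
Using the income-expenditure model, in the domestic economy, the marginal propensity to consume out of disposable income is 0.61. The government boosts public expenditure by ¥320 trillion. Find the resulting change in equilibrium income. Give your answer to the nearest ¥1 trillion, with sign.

Spending multiplier = 1/(1 − MPC) = 1/(1 − 0.61) = 1/0.39 ≈ 2.564.
ΔY = k × ΔG = (+¥320 trillion) / 0.39 ≈ +¥821 trillion.

+¥821 trillion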